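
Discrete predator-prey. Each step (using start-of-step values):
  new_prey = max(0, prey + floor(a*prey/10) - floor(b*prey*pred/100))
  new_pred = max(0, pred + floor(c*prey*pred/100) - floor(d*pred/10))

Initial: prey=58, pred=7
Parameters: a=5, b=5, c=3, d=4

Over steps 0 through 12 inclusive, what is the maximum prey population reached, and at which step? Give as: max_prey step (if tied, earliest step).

Step 1: prey: 58+29-20=67; pred: 7+12-2=17
Step 2: prey: 67+33-56=44; pred: 17+34-6=45
Step 3: prey: 44+22-99=0; pred: 45+59-18=86
Step 4: prey: 0+0-0=0; pred: 86+0-34=52
Step 5: prey: 0+0-0=0; pred: 52+0-20=32
Step 6: prey: 0+0-0=0; pred: 32+0-12=20
Step 7: prey: 0+0-0=0; pred: 20+0-8=12
Step 8: prey: 0+0-0=0; pred: 12+0-4=8
Step 9: prey: 0+0-0=0; pred: 8+0-3=5
Step 10: prey: 0+0-0=0; pred: 5+0-2=3
Step 11: prey: 0+0-0=0; pred: 3+0-1=2
Step 12: prey: 0+0-0=0; pred: 2+0-0=2
Max prey = 67 at step 1

Answer: 67 1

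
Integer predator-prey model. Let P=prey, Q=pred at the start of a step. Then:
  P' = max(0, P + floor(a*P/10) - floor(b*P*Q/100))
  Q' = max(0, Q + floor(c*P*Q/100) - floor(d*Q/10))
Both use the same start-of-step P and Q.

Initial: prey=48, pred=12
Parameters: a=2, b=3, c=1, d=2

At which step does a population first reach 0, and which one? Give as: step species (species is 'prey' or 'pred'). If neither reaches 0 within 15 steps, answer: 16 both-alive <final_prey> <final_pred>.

Step 1: prey: 48+9-17=40; pred: 12+5-2=15
Step 2: prey: 40+8-18=30; pred: 15+6-3=18
Step 3: prey: 30+6-16=20; pred: 18+5-3=20
Step 4: prey: 20+4-12=12; pred: 20+4-4=20
Step 5: prey: 12+2-7=7; pred: 20+2-4=18
Step 6: prey: 7+1-3=5; pred: 18+1-3=16
Step 7: prey: 5+1-2=4; pred: 16+0-3=13
Step 8: prey: 4+0-1=3; pred: 13+0-2=11
Step 9: prey: 3+0-0=3; pred: 11+0-2=9
Step 10: prey: 3+0-0=3; pred: 9+0-1=8
Step 11: prey: 3+0-0=3; pred: 8+0-1=7
Step 12: prey: 3+0-0=3; pred: 7+0-1=6
Step 13: prey: 3+0-0=3; pred: 6+0-1=5
Step 14: prey: 3+0-0=3; pred: 5+0-1=4
Step 15: prey: 3+0-0=3; pred: 4+0-0=4
No extinction within 15 steps

Answer: 16 both-alive 3 4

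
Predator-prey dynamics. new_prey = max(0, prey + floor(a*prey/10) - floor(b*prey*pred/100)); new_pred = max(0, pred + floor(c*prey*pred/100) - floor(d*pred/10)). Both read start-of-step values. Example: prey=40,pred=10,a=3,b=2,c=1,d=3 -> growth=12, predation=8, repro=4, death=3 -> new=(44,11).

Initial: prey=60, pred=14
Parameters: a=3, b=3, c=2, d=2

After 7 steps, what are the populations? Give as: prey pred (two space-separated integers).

Answer: 0 28

Derivation:
Step 1: prey: 60+18-25=53; pred: 14+16-2=28
Step 2: prey: 53+15-44=24; pred: 28+29-5=52
Step 3: prey: 24+7-37=0; pred: 52+24-10=66
Step 4: prey: 0+0-0=0; pred: 66+0-13=53
Step 5: prey: 0+0-0=0; pred: 53+0-10=43
Step 6: prey: 0+0-0=0; pred: 43+0-8=35
Step 7: prey: 0+0-0=0; pred: 35+0-7=28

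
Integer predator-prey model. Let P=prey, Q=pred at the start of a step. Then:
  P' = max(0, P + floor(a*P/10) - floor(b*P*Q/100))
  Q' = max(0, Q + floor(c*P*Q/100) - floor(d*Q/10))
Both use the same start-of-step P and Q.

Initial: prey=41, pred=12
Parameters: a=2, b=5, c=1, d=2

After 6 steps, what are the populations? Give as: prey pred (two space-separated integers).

Answer: 2 8

Derivation:
Step 1: prey: 41+8-24=25; pred: 12+4-2=14
Step 2: prey: 25+5-17=13; pred: 14+3-2=15
Step 3: prey: 13+2-9=6; pred: 15+1-3=13
Step 4: prey: 6+1-3=4; pred: 13+0-2=11
Step 5: prey: 4+0-2=2; pred: 11+0-2=9
Step 6: prey: 2+0-0=2; pred: 9+0-1=8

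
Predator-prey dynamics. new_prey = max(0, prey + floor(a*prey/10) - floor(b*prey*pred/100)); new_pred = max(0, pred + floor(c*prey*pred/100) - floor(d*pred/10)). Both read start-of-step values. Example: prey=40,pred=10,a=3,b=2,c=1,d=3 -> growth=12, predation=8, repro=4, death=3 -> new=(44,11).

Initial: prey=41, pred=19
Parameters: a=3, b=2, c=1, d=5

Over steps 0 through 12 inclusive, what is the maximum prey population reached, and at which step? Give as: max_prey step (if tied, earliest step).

Step 1: prey: 41+12-15=38; pred: 19+7-9=17
Step 2: prey: 38+11-12=37; pred: 17+6-8=15
Step 3: prey: 37+11-11=37; pred: 15+5-7=13
Step 4: prey: 37+11-9=39; pred: 13+4-6=11
Step 5: prey: 39+11-8=42; pred: 11+4-5=10
Step 6: prey: 42+12-8=46; pred: 10+4-5=9
Step 7: prey: 46+13-8=51; pred: 9+4-4=9
Step 8: prey: 51+15-9=57; pred: 9+4-4=9
Step 9: prey: 57+17-10=64; pred: 9+5-4=10
Step 10: prey: 64+19-12=71; pred: 10+6-5=11
Step 11: prey: 71+21-15=77; pred: 11+7-5=13
Step 12: prey: 77+23-20=80; pred: 13+10-6=17
Max prey = 80 at step 12

Answer: 80 12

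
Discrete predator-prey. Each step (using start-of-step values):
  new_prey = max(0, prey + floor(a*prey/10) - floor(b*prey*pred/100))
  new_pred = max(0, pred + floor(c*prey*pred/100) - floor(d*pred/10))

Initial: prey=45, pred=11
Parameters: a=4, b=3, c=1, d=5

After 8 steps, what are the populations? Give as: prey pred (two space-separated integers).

Answer: 68 23

Derivation:
Step 1: prey: 45+18-14=49; pred: 11+4-5=10
Step 2: prey: 49+19-14=54; pred: 10+4-5=9
Step 3: prey: 54+21-14=61; pred: 9+4-4=9
Step 4: prey: 61+24-16=69; pred: 9+5-4=10
Step 5: prey: 69+27-20=76; pred: 10+6-5=11
Step 6: prey: 76+30-25=81; pred: 11+8-5=14
Step 7: prey: 81+32-34=79; pred: 14+11-7=18
Step 8: prey: 79+31-42=68; pred: 18+14-9=23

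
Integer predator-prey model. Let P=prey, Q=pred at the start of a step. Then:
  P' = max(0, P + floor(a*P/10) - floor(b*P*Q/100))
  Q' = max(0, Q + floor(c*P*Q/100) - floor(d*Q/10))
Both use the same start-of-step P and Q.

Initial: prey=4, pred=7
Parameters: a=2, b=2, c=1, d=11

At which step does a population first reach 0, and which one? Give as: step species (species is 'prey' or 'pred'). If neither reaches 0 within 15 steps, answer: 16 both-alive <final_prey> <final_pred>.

Step 1: prey: 4+0-0=4; pred: 7+0-7=0
First extinction: pred at step 1

Answer: 1 pred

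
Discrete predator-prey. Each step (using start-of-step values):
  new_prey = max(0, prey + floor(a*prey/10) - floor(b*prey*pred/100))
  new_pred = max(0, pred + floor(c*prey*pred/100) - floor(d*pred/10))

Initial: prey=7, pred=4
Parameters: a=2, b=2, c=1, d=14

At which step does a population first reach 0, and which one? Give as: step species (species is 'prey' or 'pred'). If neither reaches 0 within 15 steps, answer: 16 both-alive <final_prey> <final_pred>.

Step 1: prey: 7+1-0=8; pred: 4+0-5=0
First extinction: pred at step 1

Answer: 1 pred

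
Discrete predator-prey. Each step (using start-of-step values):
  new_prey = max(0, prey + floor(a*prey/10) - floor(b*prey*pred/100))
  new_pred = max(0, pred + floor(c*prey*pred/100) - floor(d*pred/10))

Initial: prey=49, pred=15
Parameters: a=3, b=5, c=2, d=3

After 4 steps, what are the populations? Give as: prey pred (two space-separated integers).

Step 1: prey: 49+14-36=27; pred: 15+14-4=25
Step 2: prey: 27+8-33=2; pred: 25+13-7=31
Step 3: prey: 2+0-3=0; pred: 31+1-9=23
Step 4: prey: 0+0-0=0; pred: 23+0-6=17

Answer: 0 17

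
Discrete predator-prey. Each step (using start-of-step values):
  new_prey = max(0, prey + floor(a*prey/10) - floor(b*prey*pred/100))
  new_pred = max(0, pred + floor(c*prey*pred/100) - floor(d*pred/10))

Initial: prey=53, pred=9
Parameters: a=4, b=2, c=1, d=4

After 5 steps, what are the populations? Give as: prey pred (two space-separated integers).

Step 1: prey: 53+21-9=65; pred: 9+4-3=10
Step 2: prey: 65+26-13=78; pred: 10+6-4=12
Step 3: prey: 78+31-18=91; pred: 12+9-4=17
Step 4: prey: 91+36-30=97; pred: 17+15-6=26
Step 5: prey: 97+38-50=85; pred: 26+25-10=41

Answer: 85 41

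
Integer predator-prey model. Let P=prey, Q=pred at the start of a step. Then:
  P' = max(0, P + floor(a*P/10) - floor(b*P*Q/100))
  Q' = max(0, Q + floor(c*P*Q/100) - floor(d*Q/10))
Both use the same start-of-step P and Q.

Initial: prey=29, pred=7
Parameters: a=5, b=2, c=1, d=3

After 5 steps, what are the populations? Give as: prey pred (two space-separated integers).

Answer: 124 18

Derivation:
Step 1: prey: 29+14-4=39; pred: 7+2-2=7
Step 2: prey: 39+19-5=53; pred: 7+2-2=7
Step 3: prey: 53+26-7=72; pred: 7+3-2=8
Step 4: prey: 72+36-11=97; pred: 8+5-2=11
Step 5: prey: 97+48-21=124; pred: 11+10-3=18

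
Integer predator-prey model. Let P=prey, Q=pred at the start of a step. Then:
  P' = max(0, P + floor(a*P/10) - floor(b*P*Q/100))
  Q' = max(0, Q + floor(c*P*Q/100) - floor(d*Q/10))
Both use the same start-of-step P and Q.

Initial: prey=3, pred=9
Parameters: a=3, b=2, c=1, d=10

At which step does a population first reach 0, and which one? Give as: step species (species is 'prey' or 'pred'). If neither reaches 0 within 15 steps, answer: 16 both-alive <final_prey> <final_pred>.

Step 1: prey: 3+0-0=3; pred: 9+0-9=0
First extinction: pred at step 1

Answer: 1 pred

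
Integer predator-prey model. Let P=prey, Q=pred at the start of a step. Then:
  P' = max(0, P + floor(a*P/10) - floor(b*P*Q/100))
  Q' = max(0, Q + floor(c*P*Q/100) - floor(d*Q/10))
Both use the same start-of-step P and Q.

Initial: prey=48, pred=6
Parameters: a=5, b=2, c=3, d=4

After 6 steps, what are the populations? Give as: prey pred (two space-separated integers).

Answer: 0 101

Derivation:
Step 1: prey: 48+24-5=67; pred: 6+8-2=12
Step 2: prey: 67+33-16=84; pred: 12+24-4=32
Step 3: prey: 84+42-53=73; pred: 32+80-12=100
Step 4: prey: 73+36-146=0; pred: 100+219-40=279
Step 5: prey: 0+0-0=0; pred: 279+0-111=168
Step 6: prey: 0+0-0=0; pred: 168+0-67=101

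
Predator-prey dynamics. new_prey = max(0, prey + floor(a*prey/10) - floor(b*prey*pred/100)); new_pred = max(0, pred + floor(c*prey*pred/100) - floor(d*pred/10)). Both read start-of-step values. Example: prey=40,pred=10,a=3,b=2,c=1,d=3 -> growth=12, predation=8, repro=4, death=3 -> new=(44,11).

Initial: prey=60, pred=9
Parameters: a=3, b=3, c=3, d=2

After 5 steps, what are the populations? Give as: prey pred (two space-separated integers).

Step 1: prey: 60+18-16=62; pred: 9+16-1=24
Step 2: prey: 62+18-44=36; pred: 24+44-4=64
Step 3: prey: 36+10-69=0; pred: 64+69-12=121
Step 4: prey: 0+0-0=0; pred: 121+0-24=97
Step 5: prey: 0+0-0=0; pred: 97+0-19=78

Answer: 0 78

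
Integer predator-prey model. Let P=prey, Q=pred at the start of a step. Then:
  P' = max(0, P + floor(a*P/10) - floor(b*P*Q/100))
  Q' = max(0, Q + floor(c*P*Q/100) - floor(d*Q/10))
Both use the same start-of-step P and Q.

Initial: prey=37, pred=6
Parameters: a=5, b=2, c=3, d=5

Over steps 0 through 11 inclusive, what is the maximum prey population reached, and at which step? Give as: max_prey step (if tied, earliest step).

Answer: 76 3

Derivation:
Step 1: prey: 37+18-4=51; pred: 6+6-3=9
Step 2: prey: 51+25-9=67; pred: 9+13-4=18
Step 3: prey: 67+33-24=76; pred: 18+36-9=45
Step 4: prey: 76+38-68=46; pred: 45+102-22=125
Step 5: prey: 46+23-115=0; pred: 125+172-62=235
Step 6: prey: 0+0-0=0; pred: 235+0-117=118
Step 7: prey: 0+0-0=0; pred: 118+0-59=59
Step 8: prey: 0+0-0=0; pred: 59+0-29=30
Step 9: prey: 0+0-0=0; pred: 30+0-15=15
Step 10: prey: 0+0-0=0; pred: 15+0-7=8
Step 11: prey: 0+0-0=0; pred: 8+0-4=4
Max prey = 76 at step 3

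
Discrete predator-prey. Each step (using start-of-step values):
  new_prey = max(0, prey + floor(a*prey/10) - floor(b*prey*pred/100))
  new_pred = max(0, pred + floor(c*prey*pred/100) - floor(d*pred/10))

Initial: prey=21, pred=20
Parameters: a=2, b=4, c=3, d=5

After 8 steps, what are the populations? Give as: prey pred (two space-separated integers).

Step 1: prey: 21+4-16=9; pred: 20+12-10=22
Step 2: prey: 9+1-7=3; pred: 22+5-11=16
Step 3: prey: 3+0-1=2; pred: 16+1-8=9
Step 4: prey: 2+0-0=2; pred: 9+0-4=5
Step 5: prey: 2+0-0=2; pred: 5+0-2=3
Step 6: prey: 2+0-0=2; pred: 3+0-1=2
Step 7: prey: 2+0-0=2; pred: 2+0-1=1
Step 8: prey: 2+0-0=2; pred: 1+0-0=1

Answer: 2 1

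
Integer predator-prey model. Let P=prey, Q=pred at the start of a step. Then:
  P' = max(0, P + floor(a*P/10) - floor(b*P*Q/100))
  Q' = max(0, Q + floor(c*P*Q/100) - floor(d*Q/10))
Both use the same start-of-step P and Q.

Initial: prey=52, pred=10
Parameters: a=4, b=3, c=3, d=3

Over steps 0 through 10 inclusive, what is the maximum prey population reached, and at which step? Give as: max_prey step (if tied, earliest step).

Step 1: prey: 52+20-15=57; pred: 10+15-3=22
Step 2: prey: 57+22-37=42; pred: 22+37-6=53
Step 3: prey: 42+16-66=0; pred: 53+66-15=104
Step 4: prey: 0+0-0=0; pred: 104+0-31=73
Step 5: prey: 0+0-0=0; pred: 73+0-21=52
Step 6: prey: 0+0-0=0; pred: 52+0-15=37
Step 7: prey: 0+0-0=0; pred: 37+0-11=26
Step 8: prey: 0+0-0=0; pred: 26+0-7=19
Step 9: prey: 0+0-0=0; pred: 19+0-5=14
Step 10: prey: 0+0-0=0; pred: 14+0-4=10
Max prey = 57 at step 1

Answer: 57 1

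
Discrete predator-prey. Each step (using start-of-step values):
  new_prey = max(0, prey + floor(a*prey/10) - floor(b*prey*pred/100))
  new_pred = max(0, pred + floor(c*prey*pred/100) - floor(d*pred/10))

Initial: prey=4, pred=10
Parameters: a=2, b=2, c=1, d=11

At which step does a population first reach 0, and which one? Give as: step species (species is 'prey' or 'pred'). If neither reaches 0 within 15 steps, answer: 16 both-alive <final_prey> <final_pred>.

Answer: 1 pred

Derivation:
Step 1: prey: 4+0-0=4; pred: 10+0-11=0
First extinction: pred at step 1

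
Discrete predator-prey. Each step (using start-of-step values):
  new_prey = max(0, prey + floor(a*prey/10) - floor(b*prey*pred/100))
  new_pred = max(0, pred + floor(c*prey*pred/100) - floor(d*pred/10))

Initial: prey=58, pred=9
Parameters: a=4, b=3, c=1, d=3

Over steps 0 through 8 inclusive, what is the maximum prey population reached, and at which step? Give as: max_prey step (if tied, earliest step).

Answer: 69 2

Derivation:
Step 1: prey: 58+23-15=66; pred: 9+5-2=12
Step 2: prey: 66+26-23=69; pred: 12+7-3=16
Step 3: prey: 69+27-33=63; pred: 16+11-4=23
Step 4: prey: 63+25-43=45; pred: 23+14-6=31
Step 5: prey: 45+18-41=22; pred: 31+13-9=35
Step 6: prey: 22+8-23=7; pred: 35+7-10=32
Step 7: prey: 7+2-6=3; pred: 32+2-9=25
Step 8: prey: 3+1-2=2; pred: 25+0-7=18
Max prey = 69 at step 2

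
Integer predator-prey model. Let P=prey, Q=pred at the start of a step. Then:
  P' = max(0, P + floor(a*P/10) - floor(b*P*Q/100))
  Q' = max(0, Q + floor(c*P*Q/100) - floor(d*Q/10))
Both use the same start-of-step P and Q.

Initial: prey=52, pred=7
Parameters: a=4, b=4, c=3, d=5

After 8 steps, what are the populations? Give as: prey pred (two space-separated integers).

Answer: 0 3

Derivation:
Step 1: prey: 52+20-14=58; pred: 7+10-3=14
Step 2: prey: 58+23-32=49; pred: 14+24-7=31
Step 3: prey: 49+19-60=8; pred: 31+45-15=61
Step 4: prey: 8+3-19=0; pred: 61+14-30=45
Step 5: prey: 0+0-0=0; pred: 45+0-22=23
Step 6: prey: 0+0-0=0; pred: 23+0-11=12
Step 7: prey: 0+0-0=0; pred: 12+0-6=6
Step 8: prey: 0+0-0=0; pred: 6+0-3=3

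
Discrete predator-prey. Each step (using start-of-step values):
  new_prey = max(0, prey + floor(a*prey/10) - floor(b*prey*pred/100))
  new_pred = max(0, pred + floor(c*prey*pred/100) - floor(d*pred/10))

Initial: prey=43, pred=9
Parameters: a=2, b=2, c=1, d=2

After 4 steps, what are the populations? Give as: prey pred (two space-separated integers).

Step 1: prey: 43+8-7=44; pred: 9+3-1=11
Step 2: prey: 44+8-9=43; pred: 11+4-2=13
Step 3: prey: 43+8-11=40; pred: 13+5-2=16
Step 4: prey: 40+8-12=36; pred: 16+6-3=19

Answer: 36 19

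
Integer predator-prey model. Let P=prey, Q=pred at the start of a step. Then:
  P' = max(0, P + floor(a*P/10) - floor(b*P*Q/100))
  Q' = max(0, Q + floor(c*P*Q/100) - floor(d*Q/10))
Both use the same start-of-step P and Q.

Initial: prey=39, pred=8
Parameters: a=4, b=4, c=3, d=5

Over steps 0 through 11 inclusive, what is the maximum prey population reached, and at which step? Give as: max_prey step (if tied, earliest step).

Step 1: prey: 39+15-12=42; pred: 8+9-4=13
Step 2: prey: 42+16-21=37; pred: 13+16-6=23
Step 3: prey: 37+14-34=17; pred: 23+25-11=37
Step 4: prey: 17+6-25=0; pred: 37+18-18=37
Step 5: prey: 0+0-0=0; pred: 37+0-18=19
Step 6: prey: 0+0-0=0; pred: 19+0-9=10
Step 7: prey: 0+0-0=0; pred: 10+0-5=5
Step 8: prey: 0+0-0=0; pred: 5+0-2=3
Step 9: prey: 0+0-0=0; pred: 3+0-1=2
Step 10: prey: 0+0-0=0; pred: 2+0-1=1
Step 11: prey: 0+0-0=0; pred: 1+0-0=1
Max prey = 42 at step 1

Answer: 42 1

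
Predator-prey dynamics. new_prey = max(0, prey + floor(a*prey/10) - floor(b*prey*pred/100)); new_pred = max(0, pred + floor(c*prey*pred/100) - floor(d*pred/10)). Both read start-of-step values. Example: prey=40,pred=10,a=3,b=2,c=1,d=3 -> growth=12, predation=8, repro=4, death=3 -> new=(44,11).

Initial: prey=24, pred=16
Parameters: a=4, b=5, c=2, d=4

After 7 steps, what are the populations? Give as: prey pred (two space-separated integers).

Step 1: prey: 24+9-19=14; pred: 16+7-6=17
Step 2: prey: 14+5-11=8; pred: 17+4-6=15
Step 3: prey: 8+3-6=5; pred: 15+2-6=11
Step 4: prey: 5+2-2=5; pred: 11+1-4=8
Step 5: prey: 5+2-2=5; pred: 8+0-3=5
Step 6: prey: 5+2-1=6; pred: 5+0-2=3
Step 7: prey: 6+2-0=8; pred: 3+0-1=2

Answer: 8 2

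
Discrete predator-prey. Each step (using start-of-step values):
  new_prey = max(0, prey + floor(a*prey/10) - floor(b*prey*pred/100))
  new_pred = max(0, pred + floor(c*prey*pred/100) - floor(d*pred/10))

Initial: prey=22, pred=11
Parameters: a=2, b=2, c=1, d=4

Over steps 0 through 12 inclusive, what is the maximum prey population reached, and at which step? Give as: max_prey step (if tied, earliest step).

Answer: 64 12

Derivation:
Step 1: prey: 22+4-4=22; pred: 11+2-4=9
Step 2: prey: 22+4-3=23; pred: 9+1-3=7
Step 3: prey: 23+4-3=24; pred: 7+1-2=6
Step 4: prey: 24+4-2=26; pred: 6+1-2=5
Step 5: prey: 26+5-2=29; pred: 5+1-2=4
Step 6: prey: 29+5-2=32; pred: 4+1-1=4
Step 7: prey: 32+6-2=36; pred: 4+1-1=4
Step 8: prey: 36+7-2=41; pred: 4+1-1=4
Step 9: prey: 41+8-3=46; pred: 4+1-1=4
Step 10: prey: 46+9-3=52; pred: 4+1-1=4
Step 11: prey: 52+10-4=58; pred: 4+2-1=5
Step 12: prey: 58+11-5=64; pred: 5+2-2=5
Max prey = 64 at step 12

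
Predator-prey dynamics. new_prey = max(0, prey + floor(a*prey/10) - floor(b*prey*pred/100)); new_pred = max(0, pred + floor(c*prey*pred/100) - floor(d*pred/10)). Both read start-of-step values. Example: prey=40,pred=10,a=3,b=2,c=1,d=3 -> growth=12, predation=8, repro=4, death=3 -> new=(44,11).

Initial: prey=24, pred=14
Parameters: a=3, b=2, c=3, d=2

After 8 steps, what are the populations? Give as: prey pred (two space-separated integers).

Answer: 0 29

Derivation:
Step 1: prey: 24+7-6=25; pred: 14+10-2=22
Step 2: prey: 25+7-11=21; pred: 22+16-4=34
Step 3: prey: 21+6-14=13; pred: 34+21-6=49
Step 4: prey: 13+3-12=4; pred: 49+19-9=59
Step 5: prey: 4+1-4=1; pred: 59+7-11=55
Step 6: prey: 1+0-1=0; pred: 55+1-11=45
Step 7: prey: 0+0-0=0; pred: 45+0-9=36
Step 8: prey: 0+0-0=0; pred: 36+0-7=29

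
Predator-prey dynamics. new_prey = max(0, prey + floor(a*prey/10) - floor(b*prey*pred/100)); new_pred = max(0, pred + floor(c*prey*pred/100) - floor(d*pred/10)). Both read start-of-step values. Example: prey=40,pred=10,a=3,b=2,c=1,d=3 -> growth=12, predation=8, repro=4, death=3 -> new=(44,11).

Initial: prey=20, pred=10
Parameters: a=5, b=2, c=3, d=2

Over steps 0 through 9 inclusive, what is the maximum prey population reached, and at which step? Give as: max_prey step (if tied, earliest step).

Answer: 34 3

Derivation:
Step 1: prey: 20+10-4=26; pred: 10+6-2=14
Step 2: prey: 26+13-7=32; pred: 14+10-2=22
Step 3: prey: 32+16-14=34; pred: 22+21-4=39
Step 4: prey: 34+17-26=25; pred: 39+39-7=71
Step 5: prey: 25+12-35=2; pred: 71+53-14=110
Step 6: prey: 2+1-4=0; pred: 110+6-22=94
Step 7: prey: 0+0-0=0; pred: 94+0-18=76
Step 8: prey: 0+0-0=0; pred: 76+0-15=61
Step 9: prey: 0+0-0=0; pred: 61+0-12=49
Max prey = 34 at step 3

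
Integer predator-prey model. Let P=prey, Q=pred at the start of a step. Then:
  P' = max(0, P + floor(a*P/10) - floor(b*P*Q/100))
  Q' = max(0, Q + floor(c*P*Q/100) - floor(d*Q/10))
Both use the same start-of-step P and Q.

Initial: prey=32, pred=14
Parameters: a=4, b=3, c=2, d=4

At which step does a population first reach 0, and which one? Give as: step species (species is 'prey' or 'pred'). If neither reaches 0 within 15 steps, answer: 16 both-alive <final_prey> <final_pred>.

Answer: 16 both-alive 34 5

Derivation:
Step 1: prey: 32+12-13=31; pred: 14+8-5=17
Step 2: prey: 31+12-15=28; pred: 17+10-6=21
Step 3: prey: 28+11-17=22; pred: 21+11-8=24
Step 4: prey: 22+8-15=15; pred: 24+10-9=25
Step 5: prey: 15+6-11=10; pred: 25+7-10=22
Step 6: prey: 10+4-6=8; pred: 22+4-8=18
Step 7: prey: 8+3-4=7; pred: 18+2-7=13
Step 8: prey: 7+2-2=7; pred: 13+1-5=9
Step 9: prey: 7+2-1=8; pred: 9+1-3=7
Step 10: prey: 8+3-1=10; pred: 7+1-2=6
Step 11: prey: 10+4-1=13; pred: 6+1-2=5
Step 12: prey: 13+5-1=17; pred: 5+1-2=4
Step 13: prey: 17+6-2=21; pred: 4+1-1=4
Step 14: prey: 21+8-2=27; pred: 4+1-1=4
Step 15: prey: 27+10-3=34; pred: 4+2-1=5
No extinction within 15 steps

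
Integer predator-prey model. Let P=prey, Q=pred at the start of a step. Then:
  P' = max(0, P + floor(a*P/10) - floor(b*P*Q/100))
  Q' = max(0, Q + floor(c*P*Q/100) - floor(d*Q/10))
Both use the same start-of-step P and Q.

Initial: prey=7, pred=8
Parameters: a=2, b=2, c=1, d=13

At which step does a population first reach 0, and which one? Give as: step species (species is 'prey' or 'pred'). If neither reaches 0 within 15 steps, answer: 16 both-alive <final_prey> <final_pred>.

Step 1: prey: 7+1-1=7; pred: 8+0-10=0
First extinction: pred at step 1

Answer: 1 pred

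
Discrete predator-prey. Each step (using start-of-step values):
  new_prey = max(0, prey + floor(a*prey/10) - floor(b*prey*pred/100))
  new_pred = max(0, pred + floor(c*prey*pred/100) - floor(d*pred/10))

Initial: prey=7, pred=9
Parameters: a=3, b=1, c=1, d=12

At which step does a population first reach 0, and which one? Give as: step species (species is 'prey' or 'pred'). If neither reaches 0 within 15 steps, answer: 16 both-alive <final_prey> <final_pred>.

Step 1: prey: 7+2-0=9; pred: 9+0-10=0
First extinction: pred at step 1

Answer: 1 pred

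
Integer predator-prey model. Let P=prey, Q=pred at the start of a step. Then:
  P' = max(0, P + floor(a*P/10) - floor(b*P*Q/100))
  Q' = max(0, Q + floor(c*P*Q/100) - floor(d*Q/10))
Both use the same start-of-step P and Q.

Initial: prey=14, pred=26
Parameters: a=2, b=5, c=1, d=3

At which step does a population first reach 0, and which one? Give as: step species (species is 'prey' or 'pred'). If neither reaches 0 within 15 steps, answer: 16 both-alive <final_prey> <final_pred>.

Step 1: prey: 14+2-18=0; pred: 26+3-7=22
First extinction: prey at step 1

Answer: 1 prey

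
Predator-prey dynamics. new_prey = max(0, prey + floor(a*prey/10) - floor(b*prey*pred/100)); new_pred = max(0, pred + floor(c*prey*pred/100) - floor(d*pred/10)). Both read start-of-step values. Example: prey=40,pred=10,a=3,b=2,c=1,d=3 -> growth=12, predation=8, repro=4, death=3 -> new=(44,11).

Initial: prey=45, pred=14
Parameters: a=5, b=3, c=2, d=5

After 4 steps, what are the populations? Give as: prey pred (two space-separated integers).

Step 1: prey: 45+22-18=49; pred: 14+12-7=19
Step 2: prey: 49+24-27=46; pred: 19+18-9=28
Step 3: prey: 46+23-38=31; pred: 28+25-14=39
Step 4: prey: 31+15-36=10; pred: 39+24-19=44

Answer: 10 44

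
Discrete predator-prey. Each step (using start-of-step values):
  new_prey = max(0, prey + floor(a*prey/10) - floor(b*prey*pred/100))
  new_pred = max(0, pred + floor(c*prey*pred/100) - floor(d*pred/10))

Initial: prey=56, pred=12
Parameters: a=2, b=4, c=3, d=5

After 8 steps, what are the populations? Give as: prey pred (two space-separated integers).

Step 1: prey: 56+11-26=41; pred: 12+20-6=26
Step 2: prey: 41+8-42=7; pred: 26+31-13=44
Step 3: prey: 7+1-12=0; pred: 44+9-22=31
Step 4: prey: 0+0-0=0; pred: 31+0-15=16
Step 5: prey: 0+0-0=0; pred: 16+0-8=8
Step 6: prey: 0+0-0=0; pred: 8+0-4=4
Step 7: prey: 0+0-0=0; pred: 4+0-2=2
Step 8: prey: 0+0-0=0; pred: 2+0-1=1

Answer: 0 1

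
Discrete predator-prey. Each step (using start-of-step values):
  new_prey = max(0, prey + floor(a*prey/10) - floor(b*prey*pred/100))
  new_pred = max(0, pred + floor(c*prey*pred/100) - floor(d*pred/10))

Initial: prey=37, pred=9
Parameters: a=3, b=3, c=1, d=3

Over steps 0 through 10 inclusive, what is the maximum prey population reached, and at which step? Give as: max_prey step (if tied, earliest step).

Answer: 39 1

Derivation:
Step 1: prey: 37+11-9=39; pred: 9+3-2=10
Step 2: prey: 39+11-11=39; pred: 10+3-3=10
Step 3: prey: 39+11-11=39; pred: 10+3-3=10
Step 4: prey: 39+11-11=39; pred: 10+3-3=10
Step 5: prey: 39+11-11=39; pred: 10+3-3=10
Step 6: prey: 39+11-11=39; pred: 10+3-3=10
Step 7: prey: 39+11-11=39; pred: 10+3-3=10
Step 8: prey: 39+11-11=39; pred: 10+3-3=10
Step 9: prey: 39+11-11=39; pred: 10+3-3=10
Step 10: prey: 39+11-11=39; pred: 10+3-3=10
Max prey = 39 at step 1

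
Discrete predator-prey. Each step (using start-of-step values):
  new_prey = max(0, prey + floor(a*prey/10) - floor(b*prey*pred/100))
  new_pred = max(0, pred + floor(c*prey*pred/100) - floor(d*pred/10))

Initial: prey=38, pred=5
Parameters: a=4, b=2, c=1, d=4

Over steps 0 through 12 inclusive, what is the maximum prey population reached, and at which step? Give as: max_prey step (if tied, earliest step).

Answer: 149 6

Derivation:
Step 1: prey: 38+15-3=50; pred: 5+1-2=4
Step 2: prey: 50+20-4=66; pred: 4+2-1=5
Step 3: prey: 66+26-6=86; pred: 5+3-2=6
Step 4: prey: 86+34-10=110; pred: 6+5-2=9
Step 5: prey: 110+44-19=135; pred: 9+9-3=15
Step 6: prey: 135+54-40=149; pred: 15+20-6=29
Step 7: prey: 149+59-86=122; pred: 29+43-11=61
Step 8: prey: 122+48-148=22; pred: 61+74-24=111
Step 9: prey: 22+8-48=0; pred: 111+24-44=91
Step 10: prey: 0+0-0=0; pred: 91+0-36=55
Step 11: prey: 0+0-0=0; pred: 55+0-22=33
Step 12: prey: 0+0-0=0; pred: 33+0-13=20
Max prey = 149 at step 6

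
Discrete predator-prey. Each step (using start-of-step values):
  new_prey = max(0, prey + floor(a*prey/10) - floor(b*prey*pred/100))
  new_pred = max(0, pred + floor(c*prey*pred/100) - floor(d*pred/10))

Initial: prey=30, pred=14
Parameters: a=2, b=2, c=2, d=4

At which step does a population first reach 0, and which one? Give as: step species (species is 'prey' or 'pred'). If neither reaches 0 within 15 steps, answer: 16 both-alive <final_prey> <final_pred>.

Answer: 16 both-alive 16 2

Derivation:
Step 1: prey: 30+6-8=28; pred: 14+8-5=17
Step 2: prey: 28+5-9=24; pred: 17+9-6=20
Step 3: prey: 24+4-9=19; pred: 20+9-8=21
Step 4: prey: 19+3-7=15; pred: 21+7-8=20
Step 5: prey: 15+3-6=12; pred: 20+6-8=18
Step 6: prey: 12+2-4=10; pred: 18+4-7=15
Step 7: prey: 10+2-3=9; pred: 15+3-6=12
Step 8: prey: 9+1-2=8; pred: 12+2-4=10
Step 9: prey: 8+1-1=8; pred: 10+1-4=7
Step 10: prey: 8+1-1=8; pred: 7+1-2=6
Step 11: prey: 8+1-0=9; pred: 6+0-2=4
Step 12: prey: 9+1-0=10; pred: 4+0-1=3
Step 13: prey: 10+2-0=12; pred: 3+0-1=2
Step 14: prey: 12+2-0=14; pred: 2+0-0=2
Step 15: prey: 14+2-0=16; pred: 2+0-0=2
No extinction within 15 steps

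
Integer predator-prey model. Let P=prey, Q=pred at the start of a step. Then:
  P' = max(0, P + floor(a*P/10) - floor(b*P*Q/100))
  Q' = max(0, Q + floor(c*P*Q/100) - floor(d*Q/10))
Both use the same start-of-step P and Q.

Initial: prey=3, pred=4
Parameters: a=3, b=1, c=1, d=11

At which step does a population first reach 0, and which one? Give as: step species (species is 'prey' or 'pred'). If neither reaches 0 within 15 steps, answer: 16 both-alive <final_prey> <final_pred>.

Step 1: prey: 3+0-0=3; pred: 4+0-4=0
First extinction: pred at step 1

Answer: 1 pred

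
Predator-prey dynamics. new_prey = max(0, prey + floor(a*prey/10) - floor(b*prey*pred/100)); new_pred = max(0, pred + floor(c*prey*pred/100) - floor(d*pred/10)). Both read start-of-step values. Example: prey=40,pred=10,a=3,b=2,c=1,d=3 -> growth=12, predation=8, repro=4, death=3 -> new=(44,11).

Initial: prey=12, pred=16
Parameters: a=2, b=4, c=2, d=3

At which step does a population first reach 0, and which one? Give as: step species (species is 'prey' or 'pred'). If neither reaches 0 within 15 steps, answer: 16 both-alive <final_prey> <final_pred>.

Step 1: prey: 12+2-7=7; pred: 16+3-4=15
Step 2: prey: 7+1-4=4; pred: 15+2-4=13
Step 3: prey: 4+0-2=2; pred: 13+1-3=11
Step 4: prey: 2+0-0=2; pred: 11+0-3=8
Step 5: prey: 2+0-0=2; pred: 8+0-2=6
Step 6: prey: 2+0-0=2; pred: 6+0-1=5
Step 7: prey: 2+0-0=2; pred: 5+0-1=4
Step 8: prey: 2+0-0=2; pred: 4+0-1=3
Step 9: prey: 2+0-0=2; pred: 3+0-0=3
Steps 10-15: state stable at prey=2, pred=3 (no change)
No extinction within 15 steps

Answer: 16 both-alive 2 3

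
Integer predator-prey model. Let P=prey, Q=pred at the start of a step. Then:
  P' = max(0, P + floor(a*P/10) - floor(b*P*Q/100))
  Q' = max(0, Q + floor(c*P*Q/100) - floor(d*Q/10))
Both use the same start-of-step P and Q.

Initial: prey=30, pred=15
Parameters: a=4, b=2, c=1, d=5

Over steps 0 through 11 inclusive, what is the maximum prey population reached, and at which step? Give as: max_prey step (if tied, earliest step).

Answer: 127 8

Derivation:
Step 1: prey: 30+12-9=33; pred: 15+4-7=12
Step 2: prey: 33+13-7=39; pred: 12+3-6=9
Step 3: prey: 39+15-7=47; pred: 9+3-4=8
Step 4: prey: 47+18-7=58; pred: 8+3-4=7
Step 5: prey: 58+23-8=73; pred: 7+4-3=8
Step 6: prey: 73+29-11=91; pred: 8+5-4=9
Step 7: prey: 91+36-16=111; pred: 9+8-4=13
Step 8: prey: 111+44-28=127; pred: 13+14-6=21
Step 9: prey: 127+50-53=124; pred: 21+26-10=37
Step 10: prey: 124+49-91=82; pred: 37+45-18=64
Step 11: prey: 82+32-104=10; pred: 64+52-32=84
Max prey = 127 at step 8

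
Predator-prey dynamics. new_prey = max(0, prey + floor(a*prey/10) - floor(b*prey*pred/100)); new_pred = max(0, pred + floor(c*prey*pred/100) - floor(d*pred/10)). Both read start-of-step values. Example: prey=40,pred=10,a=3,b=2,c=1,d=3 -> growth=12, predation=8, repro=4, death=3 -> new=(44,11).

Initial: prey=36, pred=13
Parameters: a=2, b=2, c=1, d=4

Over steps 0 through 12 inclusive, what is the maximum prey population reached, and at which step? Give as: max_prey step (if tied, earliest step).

Step 1: prey: 36+7-9=34; pred: 13+4-5=12
Step 2: prey: 34+6-8=32; pred: 12+4-4=12
Step 3: prey: 32+6-7=31; pred: 12+3-4=11
Step 4: prey: 31+6-6=31; pred: 11+3-4=10
Step 5: prey: 31+6-6=31; pred: 10+3-4=9
Step 6: prey: 31+6-5=32; pred: 9+2-3=8
Step 7: prey: 32+6-5=33; pred: 8+2-3=7
Step 8: prey: 33+6-4=35; pred: 7+2-2=7
Step 9: prey: 35+7-4=38; pred: 7+2-2=7
Step 10: prey: 38+7-5=40; pred: 7+2-2=7
Step 11: prey: 40+8-5=43; pred: 7+2-2=7
Step 12: prey: 43+8-6=45; pred: 7+3-2=8
Max prey = 45 at step 12

Answer: 45 12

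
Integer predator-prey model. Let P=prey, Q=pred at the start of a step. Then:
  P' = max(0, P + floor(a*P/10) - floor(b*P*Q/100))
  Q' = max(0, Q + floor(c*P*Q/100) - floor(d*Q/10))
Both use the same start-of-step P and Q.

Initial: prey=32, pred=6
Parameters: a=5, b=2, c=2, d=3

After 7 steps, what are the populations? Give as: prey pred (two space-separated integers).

Answer: 0 110

Derivation:
Step 1: prey: 32+16-3=45; pred: 6+3-1=8
Step 2: prey: 45+22-7=60; pred: 8+7-2=13
Step 3: prey: 60+30-15=75; pred: 13+15-3=25
Step 4: prey: 75+37-37=75; pred: 25+37-7=55
Step 5: prey: 75+37-82=30; pred: 55+82-16=121
Step 6: prey: 30+15-72=0; pred: 121+72-36=157
Step 7: prey: 0+0-0=0; pred: 157+0-47=110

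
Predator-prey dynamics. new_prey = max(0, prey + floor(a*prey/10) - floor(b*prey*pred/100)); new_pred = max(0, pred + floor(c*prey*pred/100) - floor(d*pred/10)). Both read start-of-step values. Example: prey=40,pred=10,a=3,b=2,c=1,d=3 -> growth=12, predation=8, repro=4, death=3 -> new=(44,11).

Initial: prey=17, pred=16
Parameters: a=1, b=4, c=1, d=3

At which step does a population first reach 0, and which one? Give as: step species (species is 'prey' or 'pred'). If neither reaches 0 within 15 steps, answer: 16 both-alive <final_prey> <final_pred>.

Answer: 16 both-alive 3 3

Derivation:
Step 1: prey: 17+1-10=8; pred: 16+2-4=14
Step 2: prey: 8+0-4=4; pred: 14+1-4=11
Step 3: prey: 4+0-1=3; pred: 11+0-3=8
Step 4: prey: 3+0-0=3; pred: 8+0-2=6
Step 5: prey: 3+0-0=3; pred: 6+0-1=5
Step 6: prey: 3+0-0=3; pred: 5+0-1=4
Step 7: prey: 3+0-0=3; pred: 4+0-1=3
Step 8: prey: 3+0-0=3; pred: 3+0-0=3
Steps 9-15: state stable at prey=3, pred=3 (no change)
No extinction within 15 steps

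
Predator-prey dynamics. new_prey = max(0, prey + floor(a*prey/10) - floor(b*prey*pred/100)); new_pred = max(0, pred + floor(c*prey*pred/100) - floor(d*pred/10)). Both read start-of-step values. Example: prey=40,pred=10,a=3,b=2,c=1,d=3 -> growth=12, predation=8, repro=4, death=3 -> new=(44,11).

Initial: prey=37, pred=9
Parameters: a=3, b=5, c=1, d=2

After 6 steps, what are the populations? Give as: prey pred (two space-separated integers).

Answer: 6 9

Derivation:
Step 1: prey: 37+11-16=32; pred: 9+3-1=11
Step 2: prey: 32+9-17=24; pred: 11+3-2=12
Step 3: prey: 24+7-14=17; pred: 12+2-2=12
Step 4: prey: 17+5-10=12; pred: 12+2-2=12
Step 5: prey: 12+3-7=8; pred: 12+1-2=11
Step 6: prey: 8+2-4=6; pred: 11+0-2=9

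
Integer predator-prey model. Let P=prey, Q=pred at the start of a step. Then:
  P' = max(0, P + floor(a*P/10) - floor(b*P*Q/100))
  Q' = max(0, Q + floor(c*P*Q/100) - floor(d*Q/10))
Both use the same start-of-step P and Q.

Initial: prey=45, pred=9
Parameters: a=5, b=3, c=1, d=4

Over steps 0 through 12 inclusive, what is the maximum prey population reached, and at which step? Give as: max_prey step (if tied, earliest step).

Step 1: prey: 45+22-12=55; pred: 9+4-3=10
Step 2: prey: 55+27-16=66; pred: 10+5-4=11
Step 3: prey: 66+33-21=78; pred: 11+7-4=14
Step 4: prey: 78+39-32=85; pred: 14+10-5=19
Step 5: prey: 85+42-48=79; pred: 19+16-7=28
Step 6: prey: 79+39-66=52; pred: 28+22-11=39
Step 7: prey: 52+26-60=18; pred: 39+20-15=44
Step 8: prey: 18+9-23=4; pred: 44+7-17=34
Step 9: prey: 4+2-4=2; pred: 34+1-13=22
Step 10: prey: 2+1-1=2; pred: 22+0-8=14
Step 11: prey: 2+1-0=3; pred: 14+0-5=9
Step 12: prey: 3+1-0=4; pred: 9+0-3=6
Max prey = 85 at step 4

Answer: 85 4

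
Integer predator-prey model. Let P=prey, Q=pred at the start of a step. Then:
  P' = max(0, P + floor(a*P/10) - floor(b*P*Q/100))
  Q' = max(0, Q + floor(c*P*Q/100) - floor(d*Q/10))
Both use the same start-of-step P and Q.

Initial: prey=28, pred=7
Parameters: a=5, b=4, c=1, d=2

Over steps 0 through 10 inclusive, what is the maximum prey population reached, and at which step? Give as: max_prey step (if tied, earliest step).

Answer: 56 4

Derivation:
Step 1: prey: 28+14-7=35; pred: 7+1-1=7
Step 2: prey: 35+17-9=43; pred: 7+2-1=8
Step 3: prey: 43+21-13=51; pred: 8+3-1=10
Step 4: prey: 51+25-20=56; pred: 10+5-2=13
Step 5: prey: 56+28-29=55; pred: 13+7-2=18
Step 6: prey: 55+27-39=43; pred: 18+9-3=24
Step 7: prey: 43+21-41=23; pred: 24+10-4=30
Step 8: prey: 23+11-27=7; pred: 30+6-6=30
Step 9: prey: 7+3-8=2; pred: 30+2-6=26
Step 10: prey: 2+1-2=1; pred: 26+0-5=21
Max prey = 56 at step 4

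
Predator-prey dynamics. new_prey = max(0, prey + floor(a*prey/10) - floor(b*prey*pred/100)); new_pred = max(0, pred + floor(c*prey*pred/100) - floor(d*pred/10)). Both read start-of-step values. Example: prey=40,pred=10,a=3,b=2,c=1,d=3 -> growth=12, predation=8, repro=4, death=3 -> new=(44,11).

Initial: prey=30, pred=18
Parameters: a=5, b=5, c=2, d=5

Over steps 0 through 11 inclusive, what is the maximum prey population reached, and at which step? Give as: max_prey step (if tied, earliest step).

Answer: 68 11

Derivation:
Step 1: prey: 30+15-27=18; pred: 18+10-9=19
Step 2: prey: 18+9-17=10; pred: 19+6-9=16
Step 3: prey: 10+5-8=7; pred: 16+3-8=11
Step 4: prey: 7+3-3=7; pred: 11+1-5=7
Step 5: prey: 7+3-2=8; pred: 7+0-3=4
Step 6: prey: 8+4-1=11; pred: 4+0-2=2
Step 7: prey: 11+5-1=15; pred: 2+0-1=1
Step 8: prey: 15+7-0=22; pred: 1+0-0=1
Step 9: prey: 22+11-1=32; pred: 1+0-0=1
Step 10: prey: 32+16-1=47; pred: 1+0-0=1
Step 11: prey: 47+23-2=68; pred: 1+0-0=1
Max prey = 68 at step 11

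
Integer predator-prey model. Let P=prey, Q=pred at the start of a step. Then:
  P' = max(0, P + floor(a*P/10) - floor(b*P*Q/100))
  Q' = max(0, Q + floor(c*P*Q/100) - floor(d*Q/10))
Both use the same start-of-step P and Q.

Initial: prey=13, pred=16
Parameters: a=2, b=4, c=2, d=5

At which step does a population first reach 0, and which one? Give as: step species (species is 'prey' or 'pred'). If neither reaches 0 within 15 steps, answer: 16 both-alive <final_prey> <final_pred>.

Answer: 16 both-alive 30 1

Derivation:
Step 1: prey: 13+2-8=7; pred: 16+4-8=12
Step 2: prey: 7+1-3=5; pred: 12+1-6=7
Step 3: prey: 5+1-1=5; pred: 7+0-3=4
Step 4: prey: 5+1-0=6; pred: 4+0-2=2
Step 5: prey: 6+1-0=7; pred: 2+0-1=1
Step 6: prey: 7+1-0=8; pred: 1+0-0=1
Step 7: prey: 8+1-0=9; pred: 1+0-0=1
Step 8: prey: 9+1-0=10; pred: 1+0-0=1
Step 9: prey: 10+2-0=12; pred: 1+0-0=1
Step 10: prey: 12+2-0=14; pred: 1+0-0=1
Step 11: prey: 14+2-0=16; pred: 1+0-0=1
Step 12: prey: 16+3-0=19; pred: 1+0-0=1
Step 13: prey: 19+3-0=22; pred: 1+0-0=1
Step 14: prey: 22+4-0=26; pred: 1+0-0=1
Step 15: prey: 26+5-1=30; pred: 1+0-0=1
No extinction within 15 steps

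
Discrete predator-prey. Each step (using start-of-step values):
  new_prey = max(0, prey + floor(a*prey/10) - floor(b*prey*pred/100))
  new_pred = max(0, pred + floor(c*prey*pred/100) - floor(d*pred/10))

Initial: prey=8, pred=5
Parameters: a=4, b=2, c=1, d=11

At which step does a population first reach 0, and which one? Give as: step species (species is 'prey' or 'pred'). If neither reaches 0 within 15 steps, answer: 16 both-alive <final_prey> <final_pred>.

Step 1: prey: 8+3-0=11; pred: 5+0-5=0
First extinction: pred at step 1

Answer: 1 pred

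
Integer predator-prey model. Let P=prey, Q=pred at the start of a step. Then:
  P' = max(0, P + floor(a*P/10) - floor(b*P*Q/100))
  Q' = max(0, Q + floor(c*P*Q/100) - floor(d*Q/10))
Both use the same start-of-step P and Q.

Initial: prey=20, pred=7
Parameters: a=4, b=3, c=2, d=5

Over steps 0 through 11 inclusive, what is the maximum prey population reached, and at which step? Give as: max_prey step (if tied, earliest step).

Answer: 66 7

Derivation:
Step 1: prey: 20+8-4=24; pred: 7+2-3=6
Step 2: prey: 24+9-4=29; pred: 6+2-3=5
Step 3: prey: 29+11-4=36; pred: 5+2-2=5
Step 4: prey: 36+14-5=45; pred: 5+3-2=6
Step 5: prey: 45+18-8=55; pred: 6+5-3=8
Step 6: prey: 55+22-13=64; pred: 8+8-4=12
Step 7: prey: 64+25-23=66; pred: 12+15-6=21
Step 8: prey: 66+26-41=51; pred: 21+27-10=38
Step 9: prey: 51+20-58=13; pred: 38+38-19=57
Step 10: prey: 13+5-22=0; pred: 57+14-28=43
Step 11: prey: 0+0-0=0; pred: 43+0-21=22
Max prey = 66 at step 7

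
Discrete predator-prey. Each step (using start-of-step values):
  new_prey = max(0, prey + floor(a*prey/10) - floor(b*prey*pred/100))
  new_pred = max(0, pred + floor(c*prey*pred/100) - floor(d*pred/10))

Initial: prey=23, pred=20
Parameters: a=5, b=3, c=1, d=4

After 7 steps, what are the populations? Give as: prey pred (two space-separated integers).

Answer: 61 8

Derivation:
Step 1: prey: 23+11-13=21; pred: 20+4-8=16
Step 2: prey: 21+10-10=21; pred: 16+3-6=13
Step 3: prey: 21+10-8=23; pred: 13+2-5=10
Step 4: prey: 23+11-6=28; pred: 10+2-4=8
Step 5: prey: 28+14-6=36; pred: 8+2-3=7
Step 6: prey: 36+18-7=47; pred: 7+2-2=7
Step 7: prey: 47+23-9=61; pred: 7+3-2=8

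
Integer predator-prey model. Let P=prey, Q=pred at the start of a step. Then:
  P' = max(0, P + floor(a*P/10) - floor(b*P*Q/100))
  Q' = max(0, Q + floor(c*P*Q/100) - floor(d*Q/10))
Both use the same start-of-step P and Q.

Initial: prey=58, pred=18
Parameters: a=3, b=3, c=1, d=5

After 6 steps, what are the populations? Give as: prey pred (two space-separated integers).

Step 1: prey: 58+17-31=44; pred: 18+10-9=19
Step 2: prey: 44+13-25=32; pred: 19+8-9=18
Step 3: prey: 32+9-17=24; pred: 18+5-9=14
Step 4: prey: 24+7-10=21; pred: 14+3-7=10
Step 5: prey: 21+6-6=21; pred: 10+2-5=7
Step 6: prey: 21+6-4=23; pred: 7+1-3=5

Answer: 23 5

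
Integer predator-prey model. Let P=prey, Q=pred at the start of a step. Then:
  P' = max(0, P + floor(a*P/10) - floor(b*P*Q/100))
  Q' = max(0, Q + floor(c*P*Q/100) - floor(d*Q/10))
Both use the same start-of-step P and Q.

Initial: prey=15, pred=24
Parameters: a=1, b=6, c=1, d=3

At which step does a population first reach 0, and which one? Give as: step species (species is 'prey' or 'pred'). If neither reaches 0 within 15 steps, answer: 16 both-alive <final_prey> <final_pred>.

Answer: 1 prey

Derivation:
Step 1: prey: 15+1-21=0; pred: 24+3-7=20
First extinction: prey at step 1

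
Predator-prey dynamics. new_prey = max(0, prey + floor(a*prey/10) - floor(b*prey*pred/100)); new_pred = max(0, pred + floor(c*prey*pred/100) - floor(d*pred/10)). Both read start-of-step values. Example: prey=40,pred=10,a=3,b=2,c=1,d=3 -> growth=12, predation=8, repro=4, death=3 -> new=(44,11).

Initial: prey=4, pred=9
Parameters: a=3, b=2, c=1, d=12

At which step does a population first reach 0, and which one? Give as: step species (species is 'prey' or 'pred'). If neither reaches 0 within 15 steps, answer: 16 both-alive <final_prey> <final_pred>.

Answer: 1 pred

Derivation:
Step 1: prey: 4+1-0=5; pred: 9+0-10=0
First extinction: pred at step 1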